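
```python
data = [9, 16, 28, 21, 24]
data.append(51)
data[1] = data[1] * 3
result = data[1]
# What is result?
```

Answer: 48

Derivation:
Trace (tracking result):
data = [9, 16, 28, 21, 24]  # -> data = [9, 16, 28, 21, 24]
data.append(51)  # -> data = [9, 16, 28, 21, 24, 51]
data[1] = data[1] * 3  # -> data = [9, 48, 28, 21, 24, 51]
result = data[1]  # -> result = 48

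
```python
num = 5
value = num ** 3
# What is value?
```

Answer: 125

Derivation:
Trace (tracking value):
num = 5  # -> num = 5
value = num ** 3  # -> value = 125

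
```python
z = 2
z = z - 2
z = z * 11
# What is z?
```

Answer: 0

Derivation:
Trace (tracking z):
z = 2  # -> z = 2
z = z - 2  # -> z = 0
z = z * 11  # -> z = 0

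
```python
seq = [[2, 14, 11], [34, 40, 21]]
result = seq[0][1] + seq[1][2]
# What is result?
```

Trace (tracking result):
seq = [[2, 14, 11], [34, 40, 21]]  # -> seq = [[2, 14, 11], [34, 40, 21]]
result = seq[0][1] + seq[1][2]  # -> result = 35

Answer: 35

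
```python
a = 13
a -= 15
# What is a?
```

Answer: -2

Derivation:
Trace (tracking a):
a = 13  # -> a = 13
a -= 15  # -> a = -2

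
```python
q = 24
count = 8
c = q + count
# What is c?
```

Trace (tracking c):
q = 24  # -> q = 24
count = 8  # -> count = 8
c = q + count  # -> c = 32

Answer: 32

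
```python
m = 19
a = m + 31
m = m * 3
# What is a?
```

Answer: 50

Derivation:
Trace (tracking a):
m = 19  # -> m = 19
a = m + 31  # -> a = 50
m = m * 3  # -> m = 57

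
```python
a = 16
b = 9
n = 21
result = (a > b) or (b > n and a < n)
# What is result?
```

Answer: True

Derivation:
Trace (tracking result):
a = 16  # -> a = 16
b = 9  # -> b = 9
n = 21  # -> n = 21
result = a > b or (b > n and a < n)  # -> result = True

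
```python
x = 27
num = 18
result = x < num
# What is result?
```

Trace (tracking result):
x = 27  # -> x = 27
num = 18  # -> num = 18
result = x < num  # -> result = False

Answer: False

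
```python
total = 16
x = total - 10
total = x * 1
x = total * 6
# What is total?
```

Answer: 6

Derivation:
Trace (tracking total):
total = 16  # -> total = 16
x = total - 10  # -> x = 6
total = x * 1  # -> total = 6
x = total * 6  # -> x = 36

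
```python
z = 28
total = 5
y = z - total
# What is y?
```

Trace (tracking y):
z = 28  # -> z = 28
total = 5  # -> total = 5
y = z - total  # -> y = 23

Answer: 23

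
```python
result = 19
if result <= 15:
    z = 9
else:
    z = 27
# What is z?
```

Trace (tracking z):
result = 19  # -> result = 19
if result <= 15:  # condition is False
else:
    z = 27  # -> z = 27

Answer: 27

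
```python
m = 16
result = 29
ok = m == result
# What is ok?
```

Trace (tracking ok):
m = 16  # -> m = 16
result = 29  # -> result = 29
ok = m == result  # -> ok = False

Answer: False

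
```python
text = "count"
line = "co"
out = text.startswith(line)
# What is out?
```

Trace (tracking out):
text = 'count'  # -> text = 'count'
line = 'co'  # -> line = 'co'
out = text.startswith(line)  # -> out = True

Answer: True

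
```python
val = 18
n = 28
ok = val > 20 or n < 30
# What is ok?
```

Answer: True

Derivation:
Trace (tracking ok):
val = 18  # -> val = 18
n = 28  # -> n = 28
ok = val > 20 or n < 30  # -> ok = True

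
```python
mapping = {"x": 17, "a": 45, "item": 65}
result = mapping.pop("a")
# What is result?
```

Answer: 45

Derivation:
Trace (tracking result):
mapping = {'x': 17, 'a': 45, 'item': 65}  # -> mapping = {'x': 17, 'a': 45, 'item': 65}
result = mapping.pop('a')  # -> result = 45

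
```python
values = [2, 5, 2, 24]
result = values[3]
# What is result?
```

Answer: 24

Derivation:
Trace (tracking result):
values = [2, 5, 2, 24]  # -> values = [2, 5, 2, 24]
result = values[3]  # -> result = 24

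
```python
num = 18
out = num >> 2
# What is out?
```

Answer: 4

Derivation:
Trace (tracking out):
num = 18  # -> num = 18
out = num >> 2  # -> out = 4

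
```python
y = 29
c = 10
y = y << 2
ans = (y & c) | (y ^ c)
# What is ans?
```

Trace (tracking ans):
y = 29  # -> y = 29
c = 10  # -> c = 10
y = y << 2  # -> y = 116
ans = y & c | y ^ c  # -> ans = 126

Answer: 126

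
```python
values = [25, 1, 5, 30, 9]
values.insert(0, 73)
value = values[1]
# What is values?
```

Trace (tracking values):
values = [25, 1, 5, 30, 9]  # -> values = [25, 1, 5, 30, 9]
values.insert(0, 73)  # -> values = [73, 25, 1, 5, 30, 9]
value = values[1]  # -> value = 25

Answer: [73, 25, 1, 5, 30, 9]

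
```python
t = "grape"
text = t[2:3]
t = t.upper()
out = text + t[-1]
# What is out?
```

Trace (tracking out):
t = 'grape'  # -> t = 'grape'
text = t[2:3]  # -> text = 'a'
t = t.upper()  # -> t = 'GRAPE'
out = text + t[-1]  # -> out = 'aE'

Answer: 'aE'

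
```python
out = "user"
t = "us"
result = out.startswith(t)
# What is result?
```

Trace (tracking result):
out = 'user'  # -> out = 'user'
t = 'us'  # -> t = 'us'
result = out.startswith(t)  # -> result = True

Answer: True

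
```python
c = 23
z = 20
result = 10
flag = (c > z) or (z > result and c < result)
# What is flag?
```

Trace (tracking flag):
c = 23  # -> c = 23
z = 20  # -> z = 20
result = 10  # -> result = 10
flag = c > z or (z > result and c < result)  # -> flag = True

Answer: True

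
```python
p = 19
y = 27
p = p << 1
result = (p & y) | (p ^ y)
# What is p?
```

Answer: 38

Derivation:
Trace (tracking p):
p = 19  # -> p = 19
y = 27  # -> y = 27
p = p << 1  # -> p = 38
result = p & y | p ^ y  # -> result = 63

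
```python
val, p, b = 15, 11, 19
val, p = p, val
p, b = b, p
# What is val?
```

Trace (tracking val):
val, p, b = (15, 11, 19)  # -> val = 15, p = 11, b = 19
val, p = (p, val)  # -> val = 11, p = 15
p, b = (b, p)  # -> p = 19, b = 15

Answer: 11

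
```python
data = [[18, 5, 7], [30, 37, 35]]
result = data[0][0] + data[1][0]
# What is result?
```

Answer: 48

Derivation:
Trace (tracking result):
data = [[18, 5, 7], [30, 37, 35]]  # -> data = [[18, 5, 7], [30, 37, 35]]
result = data[0][0] + data[1][0]  # -> result = 48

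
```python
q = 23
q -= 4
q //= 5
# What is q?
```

Answer: 3

Derivation:
Trace (tracking q):
q = 23  # -> q = 23
q -= 4  # -> q = 19
q //= 5  # -> q = 3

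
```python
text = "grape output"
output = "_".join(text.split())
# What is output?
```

Trace (tracking output):
text = 'grape output'  # -> text = 'grape output'
output = '_'.join(text.split())  # -> output = 'grape_output'

Answer: 'grape_output'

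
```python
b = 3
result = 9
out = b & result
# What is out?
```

Trace (tracking out):
b = 3  # -> b = 3
result = 9  # -> result = 9
out = b & result  # -> out = 1

Answer: 1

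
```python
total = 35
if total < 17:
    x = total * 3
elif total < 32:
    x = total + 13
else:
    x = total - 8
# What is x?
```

Trace (tracking x):
total = 35  # -> total = 35
if total < 17:  # condition is False
elif total < 32:  # condition is False
else:
    x = total - 8  # -> x = 27

Answer: 27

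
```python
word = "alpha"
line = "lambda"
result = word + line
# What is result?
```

Answer: 'alphalambda'

Derivation:
Trace (tracking result):
word = 'alpha'  # -> word = 'alpha'
line = 'lambda'  # -> line = 'lambda'
result = word + line  # -> result = 'alphalambda'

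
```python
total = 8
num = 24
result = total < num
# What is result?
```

Answer: True

Derivation:
Trace (tracking result):
total = 8  # -> total = 8
num = 24  # -> num = 24
result = total < num  # -> result = True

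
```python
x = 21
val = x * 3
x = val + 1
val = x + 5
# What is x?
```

Answer: 64

Derivation:
Trace (tracking x):
x = 21  # -> x = 21
val = x * 3  # -> val = 63
x = val + 1  # -> x = 64
val = x + 5  # -> val = 69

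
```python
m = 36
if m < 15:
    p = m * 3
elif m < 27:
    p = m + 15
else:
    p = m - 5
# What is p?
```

Answer: 31

Derivation:
Trace (tracking p):
m = 36  # -> m = 36
if m < 15:  # condition is False
elif m < 27:  # condition is False
else:
    p = m - 5  # -> p = 31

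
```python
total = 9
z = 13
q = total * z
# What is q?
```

Answer: 117

Derivation:
Trace (tracking q):
total = 9  # -> total = 9
z = 13  # -> z = 13
q = total * z  # -> q = 117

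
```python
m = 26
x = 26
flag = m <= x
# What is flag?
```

Trace (tracking flag):
m = 26  # -> m = 26
x = 26  # -> x = 26
flag = m <= x  # -> flag = True

Answer: True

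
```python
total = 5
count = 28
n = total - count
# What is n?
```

Answer: -23

Derivation:
Trace (tracking n):
total = 5  # -> total = 5
count = 28  # -> count = 28
n = total - count  # -> n = -23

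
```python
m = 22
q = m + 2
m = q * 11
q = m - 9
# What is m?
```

Trace (tracking m):
m = 22  # -> m = 22
q = m + 2  # -> q = 24
m = q * 11  # -> m = 264
q = m - 9  # -> q = 255

Answer: 264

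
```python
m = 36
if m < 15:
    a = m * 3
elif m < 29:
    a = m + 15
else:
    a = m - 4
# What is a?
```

Answer: 32

Derivation:
Trace (tracking a):
m = 36  # -> m = 36
if m < 15:  # condition is False
elif m < 29:  # condition is False
else:
    a = m - 4  # -> a = 32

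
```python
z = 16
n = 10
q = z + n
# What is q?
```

Answer: 26

Derivation:
Trace (tracking q):
z = 16  # -> z = 16
n = 10  # -> n = 10
q = z + n  # -> q = 26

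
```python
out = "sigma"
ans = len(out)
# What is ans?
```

Trace (tracking ans):
out = 'sigma'  # -> out = 'sigma'
ans = len(out)  # -> ans = 5

Answer: 5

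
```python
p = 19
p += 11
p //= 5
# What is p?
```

Trace (tracking p):
p = 19  # -> p = 19
p += 11  # -> p = 30
p //= 5  # -> p = 6

Answer: 6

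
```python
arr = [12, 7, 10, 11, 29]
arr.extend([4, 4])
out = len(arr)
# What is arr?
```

Answer: [12, 7, 10, 11, 29, 4, 4]

Derivation:
Trace (tracking arr):
arr = [12, 7, 10, 11, 29]  # -> arr = [12, 7, 10, 11, 29]
arr.extend([4, 4])  # -> arr = [12, 7, 10, 11, 29, 4, 4]
out = len(arr)  # -> out = 7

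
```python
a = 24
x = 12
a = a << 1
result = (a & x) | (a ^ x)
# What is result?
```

Answer: 60

Derivation:
Trace (tracking result):
a = 24  # -> a = 24
x = 12  # -> x = 12
a = a << 1  # -> a = 48
result = a & x | a ^ x  # -> result = 60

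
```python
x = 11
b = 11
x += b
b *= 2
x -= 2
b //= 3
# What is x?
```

Trace (tracking x):
x = 11  # -> x = 11
b = 11  # -> b = 11
x += b  # -> x = 22
b *= 2  # -> b = 22
x -= 2  # -> x = 20
b //= 3  # -> b = 7

Answer: 20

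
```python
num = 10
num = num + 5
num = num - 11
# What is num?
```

Answer: 4

Derivation:
Trace (tracking num):
num = 10  # -> num = 10
num = num + 5  # -> num = 15
num = num - 11  # -> num = 4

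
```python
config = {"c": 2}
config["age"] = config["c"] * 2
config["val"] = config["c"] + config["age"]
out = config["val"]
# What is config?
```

Answer: {'c': 2, 'age': 4, 'val': 6}

Derivation:
Trace (tracking config):
config = {'c': 2}  # -> config = {'c': 2}
config['age'] = config['c'] * 2  # -> config = {'c': 2, 'age': 4}
config['val'] = config['c'] + config['age']  # -> config = {'c': 2, 'age': 4, 'val': 6}
out = config['val']  # -> out = 6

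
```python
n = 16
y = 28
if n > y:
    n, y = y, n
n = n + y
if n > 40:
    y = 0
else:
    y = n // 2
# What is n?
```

Answer: 44

Derivation:
Trace (tracking n):
n = 16  # -> n = 16
y = 28  # -> y = 28
if n > y:  # condition is False
n = n + y  # -> n = 44
if n > 40:  # condition is True
    y = 0  # -> y = 0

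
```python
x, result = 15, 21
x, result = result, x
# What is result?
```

Trace (tracking result):
x, result = (15, 21)  # -> x = 15, result = 21
x, result = (result, x)  # -> x = 21, result = 15

Answer: 15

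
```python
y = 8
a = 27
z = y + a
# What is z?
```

Answer: 35

Derivation:
Trace (tracking z):
y = 8  # -> y = 8
a = 27  # -> a = 27
z = y + a  # -> z = 35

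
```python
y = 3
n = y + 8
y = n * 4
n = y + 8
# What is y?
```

Trace (tracking y):
y = 3  # -> y = 3
n = y + 8  # -> n = 11
y = n * 4  # -> y = 44
n = y + 8  # -> n = 52

Answer: 44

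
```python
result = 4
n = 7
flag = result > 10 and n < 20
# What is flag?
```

Answer: False

Derivation:
Trace (tracking flag):
result = 4  # -> result = 4
n = 7  # -> n = 7
flag = result > 10 and n < 20  # -> flag = False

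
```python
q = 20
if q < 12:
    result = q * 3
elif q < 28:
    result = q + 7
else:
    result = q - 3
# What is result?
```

Answer: 27

Derivation:
Trace (tracking result):
q = 20  # -> q = 20
if q < 12:  # condition is False
elif q < 28:  # condition is True
    result = q + 7  # -> result = 27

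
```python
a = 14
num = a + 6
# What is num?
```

Answer: 20

Derivation:
Trace (tracking num):
a = 14  # -> a = 14
num = a + 6  # -> num = 20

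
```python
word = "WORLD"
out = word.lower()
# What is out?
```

Answer: 'world'

Derivation:
Trace (tracking out):
word = 'WORLD'  # -> word = 'WORLD'
out = word.lower()  # -> out = 'world'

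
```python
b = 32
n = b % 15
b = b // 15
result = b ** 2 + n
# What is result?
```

Answer: 6

Derivation:
Trace (tracking result):
b = 32  # -> b = 32
n = b % 15  # -> n = 2
b = b // 15  # -> b = 2
result = b ** 2 + n  # -> result = 6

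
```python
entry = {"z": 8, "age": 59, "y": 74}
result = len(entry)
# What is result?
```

Answer: 3

Derivation:
Trace (tracking result):
entry = {'z': 8, 'age': 59, 'y': 74}  # -> entry = {'z': 8, 'age': 59, 'y': 74}
result = len(entry)  # -> result = 3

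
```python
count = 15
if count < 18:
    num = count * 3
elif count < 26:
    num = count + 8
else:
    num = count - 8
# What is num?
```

Trace (tracking num):
count = 15  # -> count = 15
if count < 18:  # condition is True
    num = count * 3  # -> num = 45

Answer: 45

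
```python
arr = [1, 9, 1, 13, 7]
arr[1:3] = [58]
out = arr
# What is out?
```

Answer: [1, 58, 13, 7]

Derivation:
Trace (tracking out):
arr = [1, 9, 1, 13, 7]  # -> arr = [1, 9, 1, 13, 7]
arr[1:3] = [58]  # -> arr = [1, 58, 13, 7]
out = arr  # -> out = [1, 58, 13, 7]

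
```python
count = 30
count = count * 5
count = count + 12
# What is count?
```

Trace (tracking count):
count = 30  # -> count = 30
count = count * 5  # -> count = 150
count = count + 12  # -> count = 162

Answer: 162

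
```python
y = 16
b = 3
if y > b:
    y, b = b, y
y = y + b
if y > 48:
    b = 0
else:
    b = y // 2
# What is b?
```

Answer: 9

Derivation:
Trace (tracking b):
y = 16  # -> y = 16
b = 3  # -> b = 3
if y > b:  # condition is True
    y, b = (b, y)  # -> y = 3, b = 16
y = y + b  # -> y = 19
if y > 48:  # condition is False
else:
    b = y // 2  # -> b = 9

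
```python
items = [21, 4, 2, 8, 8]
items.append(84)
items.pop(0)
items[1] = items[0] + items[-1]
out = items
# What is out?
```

Answer: [4, 88, 8, 8, 84]

Derivation:
Trace (tracking out):
items = [21, 4, 2, 8, 8]  # -> items = [21, 4, 2, 8, 8]
items.append(84)  # -> items = [21, 4, 2, 8, 8, 84]
items.pop(0)  # -> items = [4, 2, 8, 8, 84]
items[1] = items[0] + items[-1]  # -> items = [4, 88, 8, 8, 84]
out = items  # -> out = [4, 88, 8, 8, 84]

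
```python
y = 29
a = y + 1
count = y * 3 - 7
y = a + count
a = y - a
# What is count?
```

Trace (tracking count):
y = 29  # -> y = 29
a = y + 1  # -> a = 30
count = y * 3 - 7  # -> count = 80
y = a + count  # -> y = 110
a = y - a  # -> a = 80

Answer: 80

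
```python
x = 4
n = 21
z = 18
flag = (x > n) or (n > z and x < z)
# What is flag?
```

Answer: True

Derivation:
Trace (tracking flag):
x = 4  # -> x = 4
n = 21  # -> n = 21
z = 18  # -> z = 18
flag = x > n or (n > z and x < z)  # -> flag = True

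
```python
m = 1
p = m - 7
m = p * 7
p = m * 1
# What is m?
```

Answer: -42

Derivation:
Trace (tracking m):
m = 1  # -> m = 1
p = m - 7  # -> p = -6
m = p * 7  # -> m = -42
p = m * 1  # -> p = -42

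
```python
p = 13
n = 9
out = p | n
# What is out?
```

Trace (tracking out):
p = 13  # -> p = 13
n = 9  # -> n = 9
out = p | n  # -> out = 13

Answer: 13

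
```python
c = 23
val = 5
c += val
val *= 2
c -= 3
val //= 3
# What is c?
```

Answer: 25

Derivation:
Trace (tracking c):
c = 23  # -> c = 23
val = 5  # -> val = 5
c += val  # -> c = 28
val *= 2  # -> val = 10
c -= 3  # -> c = 25
val //= 3  # -> val = 3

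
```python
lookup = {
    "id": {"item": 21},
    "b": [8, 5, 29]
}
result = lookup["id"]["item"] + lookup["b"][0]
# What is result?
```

Answer: 29

Derivation:
Trace (tracking result):
lookup = {'id': {'item': 21}, 'b': [8, 5, 29]}  # -> lookup = {'id': {'item': 21}, 'b': [8, 5, 29]}
result = lookup['id']['item'] + lookup['b'][0]  # -> result = 29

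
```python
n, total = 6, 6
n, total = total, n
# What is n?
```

Trace (tracking n):
n, total = (6, 6)  # -> n = 6, total = 6
n, total = (total, n)  # -> n = 6, total = 6

Answer: 6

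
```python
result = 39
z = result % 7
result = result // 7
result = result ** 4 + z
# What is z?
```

Trace (tracking z):
result = 39  # -> result = 39
z = result % 7  # -> z = 4
result = result // 7  # -> result = 5
result = result ** 4 + z  # -> result = 629

Answer: 4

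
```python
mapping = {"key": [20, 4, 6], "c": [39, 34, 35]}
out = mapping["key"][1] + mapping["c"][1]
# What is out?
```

Trace (tracking out):
mapping = {'key': [20, 4, 6], 'c': [39, 34, 35]}  # -> mapping = {'key': [20, 4, 6], 'c': [39, 34, 35]}
out = mapping['key'][1] + mapping['c'][1]  # -> out = 38

Answer: 38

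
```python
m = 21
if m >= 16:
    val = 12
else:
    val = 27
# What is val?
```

Answer: 12

Derivation:
Trace (tracking val):
m = 21  # -> m = 21
if m >= 16:  # condition is True
    val = 12  # -> val = 12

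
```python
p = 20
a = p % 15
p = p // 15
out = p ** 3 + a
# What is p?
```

Trace (tracking p):
p = 20  # -> p = 20
a = p % 15  # -> a = 5
p = p // 15  # -> p = 1
out = p ** 3 + a  # -> out = 6

Answer: 1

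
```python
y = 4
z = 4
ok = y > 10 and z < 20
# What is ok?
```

Answer: False

Derivation:
Trace (tracking ok):
y = 4  # -> y = 4
z = 4  # -> z = 4
ok = y > 10 and z < 20  # -> ok = False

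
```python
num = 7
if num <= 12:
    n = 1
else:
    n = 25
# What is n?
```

Answer: 1

Derivation:
Trace (tracking n):
num = 7  # -> num = 7
if num <= 12:  # condition is True
    n = 1  # -> n = 1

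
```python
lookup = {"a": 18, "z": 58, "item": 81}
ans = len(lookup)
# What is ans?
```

Answer: 3

Derivation:
Trace (tracking ans):
lookup = {'a': 18, 'z': 58, 'item': 81}  # -> lookup = {'a': 18, 'z': 58, 'item': 81}
ans = len(lookup)  # -> ans = 3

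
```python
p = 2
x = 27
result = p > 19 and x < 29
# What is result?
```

Answer: False

Derivation:
Trace (tracking result):
p = 2  # -> p = 2
x = 27  # -> x = 27
result = p > 19 and x < 29  # -> result = False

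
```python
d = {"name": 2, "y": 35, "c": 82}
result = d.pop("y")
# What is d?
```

Trace (tracking d):
d = {'name': 2, 'y': 35, 'c': 82}  # -> d = {'name': 2, 'y': 35, 'c': 82}
result = d.pop('y')  # -> result = 35

Answer: {'name': 2, 'c': 82}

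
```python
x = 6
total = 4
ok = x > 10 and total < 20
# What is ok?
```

Answer: False

Derivation:
Trace (tracking ok):
x = 6  # -> x = 6
total = 4  # -> total = 4
ok = x > 10 and total < 20  # -> ok = False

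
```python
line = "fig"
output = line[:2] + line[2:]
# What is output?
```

Trace (tracking output):
line = 'fig'  # -> line = 'fig'
output = line[:2] + line[2:]  # -> output = 'fig'

Answer: 'fig'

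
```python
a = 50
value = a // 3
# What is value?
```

Trace (tracking value):
a = 50  # -> a = 50
value = a // 3  # -> value = 16

Answer: 16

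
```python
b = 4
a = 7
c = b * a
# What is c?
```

Answer: 28

Derivation:
Trace (tracking c):
b = 4  # -> b = 4
a = 7  # -> a = 7
c = b * a  # -> c = 28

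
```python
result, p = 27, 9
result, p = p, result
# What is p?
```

Answer: 27

Derivation:
Trace (tracking p):
result, p = (27, 9)  # -> result = 27, p = 9
result, p = (p, result)  # -> result = 9, p = 27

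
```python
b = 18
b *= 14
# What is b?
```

Answer: 252

Derivation:
Trace (tracking b):
b = 18  # -> b = 18
b *= 14  # -> b = 252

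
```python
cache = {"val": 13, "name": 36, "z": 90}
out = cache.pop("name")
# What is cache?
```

Trace (tracking cache):
cache = {'val': 13, 'name': 36, 'z': 90}  # -> cache = {'val': 13, 'name': 36, 'z': 90}
out = cache.pop('name')  # -> out = 36

Answer: {'val': 13, 'z': 90}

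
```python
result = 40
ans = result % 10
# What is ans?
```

Trace (tracking ans):
result = 40  # -> result = 40
ans = result % 10  # -> ans = 0

Answer: 0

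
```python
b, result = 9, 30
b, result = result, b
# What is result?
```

Trace (tracking result):
b, result = (9, 30)  # -> b = 9, result = 30
b, result = (result, b)  # -> b = 30, result = 9

Answer: 9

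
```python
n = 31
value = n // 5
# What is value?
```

Trace (tracking value):
n = 31  # -> n = 31
value = n // 5  # -> value = 6

Answer: 6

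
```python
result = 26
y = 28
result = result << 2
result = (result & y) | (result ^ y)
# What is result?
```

Answer: 124

Derivation:
Trace (tracking result):
result = 26  # -> result = 26
y = 28  # -> y = 28
result = result << 2  # -> result = 104
result = result & y | result ^ y  # -> result = 124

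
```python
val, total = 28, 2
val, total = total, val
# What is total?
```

Answer: 28

Derivation:
Trace (tracking total):
val, total = (28, 2)  # -> val = 28, total = 2
val, total = (total, val)  # -> val = 2, total = 28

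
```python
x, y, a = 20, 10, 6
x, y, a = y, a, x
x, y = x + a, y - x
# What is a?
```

Trace (tracking a):
x, y, a = (20, 10, 6)  # -> x = 20, y = 10, a = 6
x, y, a = (y, a, x)  # -> x = 10, y = 6, a = 20
x, y = (x + a, y - x)  # -> x = 30, y = -4

Answer: 20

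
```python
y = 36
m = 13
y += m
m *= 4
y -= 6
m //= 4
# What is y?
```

Answer: 43

Derivation:
Trace (tracking y):
y = 36  # -> y = 36
m = 13  # -> m = 13
y += m  # -> y = 49
m *= 4  # -> m = 52
y -= 6  # -> y = 43
m //= 4  # -> m = 13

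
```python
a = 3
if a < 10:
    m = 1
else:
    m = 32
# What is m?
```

Answer: 1

Derivation:
Trace (tracking m):
a = 3  # -> a = 3
if a < 10:  # condition is True
    m = 1  # -> m = 1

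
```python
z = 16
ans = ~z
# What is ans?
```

Answer: -17

Derivation:
Trace (tracking ans):
z = 16  # -> z = 16
ans = ~z  # -> ans = -17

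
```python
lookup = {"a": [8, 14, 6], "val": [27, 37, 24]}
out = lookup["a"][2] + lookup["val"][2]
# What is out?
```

Answer: 30

Derivation:
Trace (tracking out):
lookup = {'a': [8, 14, 6], 'val': [27, 37, 24]}  # -> lookup = {'a': [8, 14, 6], 'val': [27, 37, 24]}
out = lookup['a'][2] + lookup['val'][2]  # -> out = 30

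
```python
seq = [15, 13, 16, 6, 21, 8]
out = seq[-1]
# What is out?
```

Answer: 8

Derivation:
Trace (tracking out):
seq = [15, 13, 16, 6, 21, 8]  # -> seq = [15, 13, 16, 6, 21, 8]
out = seq[-1]  # -> out = 8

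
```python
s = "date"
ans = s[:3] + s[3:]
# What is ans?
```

Answer: 'date'

Derivation:
Trace (tracking ans):
s = 'date'  # -> s = 'date'
ans = s[:3] + s[3:]  # -> ans = 'date'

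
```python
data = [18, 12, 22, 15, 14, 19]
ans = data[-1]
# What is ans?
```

Trace (tracking ans):
data = [18, 12, 22, 15, 14, 19]  # -> data = [18, 12, 22, 15, 14, 19]
ans = data[-1]  # -> ans = 19

Answer: 19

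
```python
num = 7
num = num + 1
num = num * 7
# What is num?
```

Answer: 56

Derivation:
Trace (tracking num):
num = 7  # -> num = 7
num = num + 1  # -> num = 8
num = num * 7  # -> num = 56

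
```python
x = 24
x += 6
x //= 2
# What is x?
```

Answer: 15

Derivation:
Trace (tracking x):
x = 24  # -> x = 24
x += 6  # -> x = 30
x //= 2  # -> x = 15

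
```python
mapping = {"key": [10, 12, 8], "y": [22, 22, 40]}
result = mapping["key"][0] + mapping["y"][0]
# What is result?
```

Trace (tracking result):
mapping = {'key': [10, 12, 8], 'y': [22, 22, 40]}  # -> mapping = {'key': [10, 12, 8], 'y': [22, 22, 40]}
result = mapping['key'][0] + mapping['y'][0]  # -> result = 32

Answer: 32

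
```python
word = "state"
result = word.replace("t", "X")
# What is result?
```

Trace (tracking result):
word = 'state'  # -> word = 'state'
result = word.replace('t', 'X')  # -> result = 'sXaXe'

Answer: 'sXaXe'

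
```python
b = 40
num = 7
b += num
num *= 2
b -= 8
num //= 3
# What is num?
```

Trace (tracking num):
b = 40  # -> b = 40
num = 7  # -> num = 7
b += num  # -> b = 47
num *= 2  # -> num = 14
b -= 8  # -> b = 39
num //= 3  # -> num = 4

Answer: 4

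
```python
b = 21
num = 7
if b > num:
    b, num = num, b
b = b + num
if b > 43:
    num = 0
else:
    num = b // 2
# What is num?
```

Trace (tracking num):
b = 21  # -> b = 21
num = 7  # -> num = 7
if b > num:  # condition is True
    b, num = (num, b)  # -> b = 7, num = 21
b = b + num  # -> b = 28
if b > 43:  # condition is False
else:
    num = b // 2  # -> num = 14

Answer: 14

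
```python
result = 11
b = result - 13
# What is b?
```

Trace (tracking b):
result = 11  # -> result = 11
b = result - 13  # -> b = -2

Answer: -2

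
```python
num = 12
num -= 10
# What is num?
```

Answer: 2

Derivation:
Trace (tracking num):
num = 12  # -> num = 12
num -= 10  # -> num = 2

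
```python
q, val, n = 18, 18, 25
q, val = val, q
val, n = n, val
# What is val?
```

Trace (tracking val):
q, val, n = (18, 18, 25)  # -> q = 18, val = 18, n = 25
q, val = (val, q)  # -> q = 18, val = 18
val, n = (n, val)  # -> val = 25, n = 18

Answer: 25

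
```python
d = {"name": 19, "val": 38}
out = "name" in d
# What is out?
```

Trace (tracking out):
d = {'name': 19, 'val': 38}  # -> d = {'name': 19, 'val': 38}
out = 'name' in d  # -> out = True

Answer: True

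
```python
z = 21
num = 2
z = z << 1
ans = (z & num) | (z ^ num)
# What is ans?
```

Answer: 42

Derivation:
Trace (tracking ans):
z = 21  # -> z = 21
num = 2  # -> num = 2
z = z << 1  # -> z = 42
ans = z & num | z ^ num  # -> ans = 42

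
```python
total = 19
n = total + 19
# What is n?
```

Trace (tracking n):
total = 19  # -> total = 19
n = total + 19  # -> n = 38

Answer: 38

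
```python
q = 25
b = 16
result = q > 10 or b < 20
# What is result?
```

Answer: True

Derivation:
Trace (tracking result):
q = 25  # -> q = 25
b = 16  # -> b = 16
result = q > 10 or b < 20  # -> result = True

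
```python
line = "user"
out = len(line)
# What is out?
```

Trace (tracking out):
line = 'user'  # -> line = 'user'
out = len(line)  # -> out = 4

Answer: 4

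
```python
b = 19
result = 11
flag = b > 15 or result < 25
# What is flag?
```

Answer: True

Derivation:
Trace (tracking flag):
b = 19  # -> b = 19
result = 11  # -> result = 11
flag = b > 15 or result < 25  # -> flag = True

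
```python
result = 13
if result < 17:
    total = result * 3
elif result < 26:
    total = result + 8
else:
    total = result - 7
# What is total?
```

Trace (tracking total):
result = 13  # -> result = 13
if result < 17:  # condition is True
    total = result * 3  # -> total = 39

Answer: 39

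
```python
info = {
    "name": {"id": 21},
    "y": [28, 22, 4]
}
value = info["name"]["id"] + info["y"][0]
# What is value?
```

Answer: 49

Derivation:
Trace (tracking value):
info = {'name': {'id': 21}, 'y': [28, 22, 4]}  # -> info = {'name': {'id': 21}, 'y': [28, 22, 4]}
value = info['name']['id'] + info['y'][0]  # -> value = 49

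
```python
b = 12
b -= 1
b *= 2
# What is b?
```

Trace (tracking b):
b = 12  # -> b = 12
b -= 1  # -> b = 11
b *= 2  # -> b = 22

Answer: 22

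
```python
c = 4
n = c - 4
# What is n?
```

Answer: 0

Derivation:
Trace (tracking n):
c = 4  # -> c = 4
n = c - 4  # -> n = 0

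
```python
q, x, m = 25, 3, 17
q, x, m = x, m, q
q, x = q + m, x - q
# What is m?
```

Trace (tracking m):
q, x, m = (25, 3, 17)  # -> q = 25, x = 3, m = 17
q, x, m = (x, m, q)  # -> q = 3, x = 17, m = 25
q, x = (q + m, x - q)  # -> q = 28, x = 14

Answer: 25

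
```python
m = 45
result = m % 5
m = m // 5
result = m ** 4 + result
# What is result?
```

Trace (tracking result):
m = 45  # -> m = 45
result = m % 5  # -> result = 0
m = m // 5  # -> m = 9
result = m ** 4 + result  # -> result = 6561

Answer: 6561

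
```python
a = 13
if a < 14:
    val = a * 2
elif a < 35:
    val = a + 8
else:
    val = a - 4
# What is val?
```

Answer: 26

Derivation:
Trace (tracking val):
a = 13  # -> a = 13
if a < 14:  # condition is True
    val = a * 2  # -> val = 26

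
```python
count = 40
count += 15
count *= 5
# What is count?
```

Answer: 275

Derivation:
Trace (tracking count):
count = 40  # -> count = 40
count += 15  # -> count = 55
count *= 5  # -> count = 275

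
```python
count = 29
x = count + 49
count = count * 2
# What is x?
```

Answer: 78

Derivation:
Trace (tracking x):
count = 29  # -> count = 29
x = count + 49  # -> x = 78
count = count * 2  # -> count = 58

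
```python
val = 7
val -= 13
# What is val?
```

Trace (tracking val):
val = 7  # -> val = 7
val -= 13  # -> val = -6

Answer: -6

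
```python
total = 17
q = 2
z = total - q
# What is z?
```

Answer: 15

Derivation:
Trace (tracking z):
total = 17  # -> total = 17
q = 2  # -> q = 2
z = total - q  # -> z = 15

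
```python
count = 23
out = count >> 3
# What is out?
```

Trace (tracking out):
count = 23  # -> count = 23
out = count >> 3  # -> out = 2

Answer: 2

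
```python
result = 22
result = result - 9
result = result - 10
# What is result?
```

Answer: 3

Derivation:
Trace (tracking result):
result = 22  # -> result = 22
result = result - 9  # -> result = 13
result = result - 10  # -> result = 3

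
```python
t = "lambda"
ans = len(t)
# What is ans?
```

Answer: 6

Derivation:
Trace (tracking ans):
t = 'lambda'  # -> t = 'lambda'
ans = len(t)  # -> ans = 6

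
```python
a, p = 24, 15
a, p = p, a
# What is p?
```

Answer: 24

Derivation:
Trace (tracking p):
a, p = (24, 15)  # -> a = 24, p = 15
a, p = (p, a)  # -> a = 15, p = 24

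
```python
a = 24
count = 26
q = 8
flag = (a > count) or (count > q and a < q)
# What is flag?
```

Answer: False

Derivation:
Trace (tracking flag):
a = 24  # -> a = 24
count = 26  # -> count = 26
q = 8  # -> q = 8
flag = a > count or (count > q and a < q)  # -> flag = False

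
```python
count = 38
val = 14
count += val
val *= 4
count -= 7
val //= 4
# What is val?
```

Answer: 14

Derivation:
Trace (tracking val):
count = 38  # -> count = 38
val = 14  # -> val = 14
count += val  # -> count = 52
val *= 4  # -> val = 56
count -= 7  # -> count = 45
val //= 4  # -> val = 14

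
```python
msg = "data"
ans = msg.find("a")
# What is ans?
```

Answer: 1

Derivation:
Trace (tracking ans):
msg = 'data'  # -> msg = 'data'
ans = msg.find('a')  # -> ans = 1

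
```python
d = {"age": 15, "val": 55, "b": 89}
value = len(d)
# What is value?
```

Answer: 3

Derivation:
Trace (tracking value):
d = {'age': 15, 'val': 55, 'b': 89}  # -> d = {'age': 15, 'val': 55, 'b': 89}
value = len(d)  # -> value = 3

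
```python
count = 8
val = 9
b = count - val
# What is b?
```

Trace (tracking b):
count = 8  # -> count = 8
val = 9  # -> val = 9
b = count - val  # -> b = -1

Answer: -1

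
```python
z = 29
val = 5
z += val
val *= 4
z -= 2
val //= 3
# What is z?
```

Answer: 32

Derivation:
Trace (tracking z):
z = 29  # -> z = 29
val = 5  # -> val = 5
z += val  # -> z = 34
val *= 4  # -> val = 20
z -= 2  # -> z = 32
val //= 3  # -> val = 6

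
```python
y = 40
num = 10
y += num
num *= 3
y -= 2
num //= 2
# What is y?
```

Trace (tracking y):
y = 40  # -> y = 40
num = 10  # -> num = 10
y += num  # -> y = 50
num *= 3  # -> num = 30
y -= 2  # -> y = 48
num //= 2  # -> num = 15

Answer: 48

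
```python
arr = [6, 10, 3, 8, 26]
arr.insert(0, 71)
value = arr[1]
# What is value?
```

Answer: 6

Derivation:
Trace (tracking value):
arr = [6, 10, 3, 8, 26]  # -> arr = [6, 10, 3, 8, 26]
arr.insert(0, 71)  # -> arr = [71, 6, 10, 3, 8, 26]
value = arr[1]  # -> value = 6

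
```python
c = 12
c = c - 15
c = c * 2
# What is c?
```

Trace (tracking c):
c = 12  # -> c = 12
c = c - 15  # -> c = -3
c = c * 2  # -> c = -6

Answer: -6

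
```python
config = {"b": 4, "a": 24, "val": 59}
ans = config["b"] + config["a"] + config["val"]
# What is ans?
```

Trace (tracking ans):
config = {'b': 4, 'a': 24, 'val': 59}  # -> config = {'b': 4, 'a': 24, 'val': 59}
ans = config['b'] + config['a'] + config['val']  # -> ans = 87

Answer: 87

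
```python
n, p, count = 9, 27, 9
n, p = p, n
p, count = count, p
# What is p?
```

Trace (tracking p):
n, p, count = (9, 27, 9)  # -> n = 9, p = 27, count = 9
n, p = (p, n)  # -> n = 27, p = 9
p, count = (count, p)  # -> p = 9, count = 9

Answer: 9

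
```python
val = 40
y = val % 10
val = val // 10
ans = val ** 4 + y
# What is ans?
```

Answer: 256

Derivation:
Trace (tracking ans):
val = 40  # -> val = 40
y = val % 10  # -> y = 0
val = val // 10  # -> val = 4
ans = val ** 4 + y  # -> ans = 256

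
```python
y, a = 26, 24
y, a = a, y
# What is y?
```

Answer: 24

Derivation:
Trace (tracking y):
y, a = (26, 24)  # -> y = 26, a = 24
y, a = (a, y)  # -> y = 24, a = 26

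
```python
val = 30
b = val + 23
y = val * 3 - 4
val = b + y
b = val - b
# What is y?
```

Answer: 86

Derivation:
Trace (tracking y):
val = 30  # -> val = 30
b = val + 23  # -> b = 53
y = val * 3 - 4  # -> y = 86
val = b + y  # -> val = 139
b = val - b  # -> b = 86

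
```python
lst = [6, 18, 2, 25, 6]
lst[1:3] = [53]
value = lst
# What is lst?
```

Trace (tracking lst):
lst = [6, 18, 2, 25, 6]  # -> lst = [6, 18, 2, 25, 6]
lst[1:3] = [53]  # -> lst = [6, 53, 25, 6]
value = lst  # -> value = [6, 53, 25, 6]

Answer: [6, 53, 25, 6]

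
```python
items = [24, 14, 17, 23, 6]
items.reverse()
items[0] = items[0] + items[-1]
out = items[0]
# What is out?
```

Trace (tracking out):
items = [24, 14, 17, 23, 6]  # -> items = [24, 14, 17, 23, 6]
items.reverse()  # -> items = [6, 23, 17, 14, 24]
items[0] = items[0] + items[-1]  # -> items = [30, 23, 17, 14, 24]
out = items[0]  # -> out = 30

Answer: 30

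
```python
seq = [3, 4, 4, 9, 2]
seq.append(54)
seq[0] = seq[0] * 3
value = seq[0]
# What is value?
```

Answer: 9

Derivation:
Trace (tracking value):
seq = [3, 4, 4, 9, 2]  # -> seq = [3, 4, 4, 9, 2]
seq.append(54)  # -> seq = [3, 4, 4, 9, 2, 54]
seq[0] = seq[0] * 3  # -> seq = [9, 4, 4, 9, 2, 54]
value = seq[0]  # -> value = 9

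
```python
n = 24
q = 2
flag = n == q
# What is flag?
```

Answer: False

Derivation:
Trace (tracking flag):
n = 24  # -> n = 24
q = 2  # -> q = 2
flag = n == q  # -> flag = False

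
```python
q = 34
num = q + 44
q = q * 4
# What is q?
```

Answer: 136

Derivation:
Trace (tracking q):
q = 34  # -> q = 34
num = q + 44  # -> num = 78
q = q * 4  # -> q = 136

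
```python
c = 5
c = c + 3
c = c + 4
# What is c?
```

Answer: 12

Derivation:
Trace (tracking c):
c = 5  # -> c = 5
c = c + 3  # -> c = 8
c = c + 4  # -> c = 12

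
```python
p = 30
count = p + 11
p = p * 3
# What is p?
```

Trace (tracking p):
p = 30  # -> p = 30
count = p + 11  # -> count = 41
p = p * 3  # -> p = 90

Answer: 90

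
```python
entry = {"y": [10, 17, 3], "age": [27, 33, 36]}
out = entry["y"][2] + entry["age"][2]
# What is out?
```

Trace (tracking out):
entry = {'y': [10, 17, 3], 'age': [27, 33, 36]}  # -> entry = {'y': [10, 17, 3], 'age': [27, 33, 36]}
out = entry['y'][2] + entry['age'][2]  # -> out = 39

Answer: 39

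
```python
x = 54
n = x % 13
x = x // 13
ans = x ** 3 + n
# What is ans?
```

Answer: 66

Derivation:
Trace (tracking ans):
x = 54  # -> x = 54
n = x % 13  # -> n = 2
x = x // 13  # -> x = 4
ans = x ** 3 + n  # -> ans = 66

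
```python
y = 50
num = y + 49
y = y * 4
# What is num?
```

Trace (tracking num):
y = 50  # -> y = 50
num = y + 49  # -> num = 99
y = y * 4  # -> y = 200

Answer: 99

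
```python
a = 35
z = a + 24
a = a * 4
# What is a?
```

Trace (tracking a):
a = 35  # -> a = 35
z = a + 24  # -> z = 59
a = a * 4  # -> a = 140

Answer: 140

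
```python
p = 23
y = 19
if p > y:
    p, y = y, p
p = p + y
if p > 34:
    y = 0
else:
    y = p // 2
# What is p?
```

Trace (tracking p):
p = 23  # -> p = 23
y = 19  # -> y = 19
if p > y:  # condition is True
    p, y = (y, p)  # -> p = 19, y = 23
p = p + y  # -> p = 42
if p > 34:  # condition is True
    y = 0  # -> y = 0

Answer: 42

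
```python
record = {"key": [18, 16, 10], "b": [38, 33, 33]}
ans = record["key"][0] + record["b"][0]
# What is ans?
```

Answer: 56

Derivation:
Trace (tracking ans):
record = {'key': [18, 16, 10], 'b': [38, 33, 33]}  # -> record = {'key': [18, 16, 10], 'b': [38, 33, 33]}
ans = record['key'][0] + record['b'][0]  # -> ans = 56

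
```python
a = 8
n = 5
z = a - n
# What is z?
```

Answer: 3

Derivation:
Trace (tracking z):
a = 8  # -> a = 8
n = 5  # -> n = 5
z = a - n  # -> z = 3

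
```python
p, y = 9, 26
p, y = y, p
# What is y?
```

Answer: 9

Derivation:
Trace (tracking y):
p, y = (9, 26)  # -> p = 9, y = 26
p, y = (y, p)  # -> p = 26, y = 9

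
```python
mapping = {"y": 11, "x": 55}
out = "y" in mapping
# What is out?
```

Trace (tracking out):
mapping = {'y': 11, 'x': 55}  # -> mapping = {'y': 11, 'x': 55}
out = 'y' in mapping  # -> out = True

Answer: True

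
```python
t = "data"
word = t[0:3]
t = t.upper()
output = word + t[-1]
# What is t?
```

Answer: 'DATA'

Derivation:
Trace (tracking t):
t = 'data'  # -> t = 'data'
word = t[0:3]  # -> word = 'dat'
t = t.upper()  # -> t = 'DATA'
output = word + t[-1]  # -> output = 'datA'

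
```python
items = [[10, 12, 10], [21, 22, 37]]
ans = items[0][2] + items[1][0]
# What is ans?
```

Answer: 31

Derivation:
Trace (tracking ans):
items = [[10, 12, 10], [21, 22, 37]]  # -> items = [[10, 12, 10], [21, 22, 37]]
ans = items[0][2] + items[1][0]  # -> ans = 31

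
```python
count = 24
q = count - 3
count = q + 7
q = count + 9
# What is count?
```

Answer: 28

Derivation:
Trace (tracking count):
count = 24  # -> count = 24
q = count - 3  # -> q = 21
count = q + 7  # -> count = 28
q = count + 9  # -> q = 37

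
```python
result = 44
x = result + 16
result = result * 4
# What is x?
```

Trace (tracking x):
result = 44  # -> result = 44
x = result + 16  # -> x = 60
result = result * 4  # -> result = 176

Answer: 60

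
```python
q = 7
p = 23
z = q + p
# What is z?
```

Answer: 30

Derivation:
Trace (tracking z):
q = 7  # -> q = 7
p = 23  # -> p = 23
z = q + p  # -> z = 30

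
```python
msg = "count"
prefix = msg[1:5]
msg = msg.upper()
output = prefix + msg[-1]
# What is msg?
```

Answer: 'COUNT'

Derivation:
Trace (tracking msg):
msg = 'count'  # -> msg = 'count'
prefix = msg[1:5]  # -> prefix = 'ount'
msg = msg.upper()  # -> msg = 'COUNT'
output = prefix + msg[-1]  # -> output = 'ountT'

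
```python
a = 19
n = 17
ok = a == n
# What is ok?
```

Trace (tracking ok):
a = 19  # -> a = 19
n = 17  # -> n = 17
ok = a == n  # -> ok = False

Answer: False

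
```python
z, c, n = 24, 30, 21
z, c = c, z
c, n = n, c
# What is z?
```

Trace (tracking z):
z, c, n = (24, 30, 21)  # -> z = 24, c = 30, n = 21
z, c = (c, z)  # -> z = 30, c = 24
c, n = (n, c)  # -> c = 21, n = 24

Answer: 30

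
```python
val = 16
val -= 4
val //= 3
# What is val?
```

Answer: 4

Derivation:
Trace (tracking val):
val = 16  # -> val = 16
val -= 4  # -> val = 12
val //= 3  # -> val = 4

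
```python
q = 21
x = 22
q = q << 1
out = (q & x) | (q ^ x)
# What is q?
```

Answer: 42

Derivation:
Trace (tracking q):
q = 21  # -> q = 21
x = 22  # -> x = 22
q = q << 1  # -> q = 42
out = q & x | q ^ x  # -> out = 62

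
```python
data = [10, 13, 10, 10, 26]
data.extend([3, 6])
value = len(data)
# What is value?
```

Answer: 7

Derivation:
Trace (tracking value):
data = [10, 13, 10, 10, 26]  # -> data = [10, 13, 10, 10, 26]
data.extend([3, 6])  # -> data = [10, 13, 10, 10, 26, 3, 6]
value = len(data)  # -> value = 7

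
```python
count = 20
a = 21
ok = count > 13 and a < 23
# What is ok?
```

Answer: True

Derivation:
Trace (tracking ok):
count = 20  # -> count = 20
a = 21  # -> a = 21
ok = count > 13 and a < 23  # -> ok = True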